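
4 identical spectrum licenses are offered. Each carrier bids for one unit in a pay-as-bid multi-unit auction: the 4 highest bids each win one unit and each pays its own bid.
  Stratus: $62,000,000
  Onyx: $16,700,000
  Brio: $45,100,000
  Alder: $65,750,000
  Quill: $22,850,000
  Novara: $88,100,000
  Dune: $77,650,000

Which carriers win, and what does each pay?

Novara $88,100,000, Dune $77,650,000, Alder $65,750,000, Stratus $62,000,000

Ordering the bids: 88,100,000 (Novara), 77,650,000 (Dune), 65,750,000 (Alder), 62,000,000 (Stratus), 45,100,000 (Brio), 22,850,000 (Quill), …
Winners (4 units): Novara, Dune, Alder, Stratus.
Each winner pays its own bid: Novara $88,100,000, Dune $77,650,000, Alder $65,750,000, Stratus $62,000,000.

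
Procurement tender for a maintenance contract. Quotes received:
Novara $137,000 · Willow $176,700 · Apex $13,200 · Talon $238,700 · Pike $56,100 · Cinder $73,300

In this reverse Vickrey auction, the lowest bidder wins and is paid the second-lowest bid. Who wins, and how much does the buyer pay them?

Apex is paid $56,100

Reverse Vickrey auction: the lowest bidder wins and is paid the second-lowest bid.
Sorting bids: 13,200 (Apex) < 56,100 (Pike) < 73,300 (Cinder) < 137,000 (Novara) < 176,700 (Willow) < 238,700 (Talon)
Second-price: Apex is paid Pike's bid of $56,100.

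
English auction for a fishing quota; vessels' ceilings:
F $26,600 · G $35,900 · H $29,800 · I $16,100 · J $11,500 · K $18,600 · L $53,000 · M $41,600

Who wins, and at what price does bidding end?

Limits in order: 53,000 (L) > 41,600 (M) > 35,900 (G) > 29,800 (H) > 26,600 (F) > 18,600 (K) > …
Bidding ends when M exits at $41,600; L takes it.

L wins at $41,600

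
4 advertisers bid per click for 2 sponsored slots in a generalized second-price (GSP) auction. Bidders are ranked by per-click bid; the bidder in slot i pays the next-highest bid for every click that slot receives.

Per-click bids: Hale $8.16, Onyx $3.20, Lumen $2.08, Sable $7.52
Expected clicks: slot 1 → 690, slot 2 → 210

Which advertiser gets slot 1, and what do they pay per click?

Hale; $7.52 per click

Ranked by bid: $8.16 (Hale) > $7.52 (Sable) > $3.20 (Onyx) > …
Slot 1 goes to the first-ranked bidder, Hale, who pays the next bid down: $7.52/click.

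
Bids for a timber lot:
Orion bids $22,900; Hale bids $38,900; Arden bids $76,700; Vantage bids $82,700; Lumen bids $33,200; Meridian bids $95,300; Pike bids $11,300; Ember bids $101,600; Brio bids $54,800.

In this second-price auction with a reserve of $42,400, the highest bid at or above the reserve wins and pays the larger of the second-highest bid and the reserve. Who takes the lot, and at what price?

Ember pays $95,300

Rule: the highest bid at or above the reserve wins and pays the larger of the second-highest bid and the reserve.
Bids in order: 101,600 (Ember) > 95,300 (Meridian) > 82,700 (Vantage) > 76,700 (Arden) > 54,800 (Brio) > 38,900 (Hale) > …
Ember has the top bid at or above the reserve ($101,600).
max(second-highest $95,300, reserve $42,400) = $95,300; the reserve does not bind.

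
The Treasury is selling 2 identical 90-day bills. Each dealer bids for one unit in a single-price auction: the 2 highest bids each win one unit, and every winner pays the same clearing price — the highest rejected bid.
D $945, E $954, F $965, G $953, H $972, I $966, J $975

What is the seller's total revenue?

Total revenue: $1,932

Sorting: 975 (J), 972 (H), 966 (I), 965 (F), …
Top 2: J, H.
Highest unsuccessful bid: $966 → clearing price.
Total revenue = 2 × $966 = $1,932.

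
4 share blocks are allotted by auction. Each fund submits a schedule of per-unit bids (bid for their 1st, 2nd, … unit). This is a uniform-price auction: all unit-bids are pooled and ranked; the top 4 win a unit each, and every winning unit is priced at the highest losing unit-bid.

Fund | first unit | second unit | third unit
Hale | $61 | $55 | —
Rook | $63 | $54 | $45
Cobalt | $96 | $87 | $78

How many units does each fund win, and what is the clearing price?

Merging the schedules and taking the best 4: 96 (Cobalt-1), 87 (Cobalt-2), 78 (Cobalt-3), 63 (Rook-1)
First bid not allocated: $61.
Allocation: Cobalt 3, Rook 1.

Cobalt 3, Rook 1; clearing price $61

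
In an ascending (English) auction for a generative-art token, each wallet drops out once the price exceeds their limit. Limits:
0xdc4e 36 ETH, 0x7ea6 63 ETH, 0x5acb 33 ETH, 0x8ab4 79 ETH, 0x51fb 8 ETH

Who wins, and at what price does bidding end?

Limits in order: 79 (0x8ab4) > 63 (0x7ea6) > 36 (0xdc4e) > 33 (0x5acb) > 8 (0x51fb)
Once the price passes 63 ETH, only 0x8ab4 is left; the hammer falls at 0x7ea6's limit of 63 ETH.

0x8ab4 wins at 63 ETH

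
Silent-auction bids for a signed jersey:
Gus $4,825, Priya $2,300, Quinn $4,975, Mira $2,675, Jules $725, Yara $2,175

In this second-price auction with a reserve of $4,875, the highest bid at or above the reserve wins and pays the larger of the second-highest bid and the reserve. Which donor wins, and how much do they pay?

Quinn pays $4,875

Bids in order: 4,975 (Quinn) > 4,825 (Gus) > 2,675 (Mira) > 2,300 (Priya) > 2,175 (Yara) > 725 (Jules)
Highest eligible bid: Quinn at $4,975.
Second-highest bid $4,825 is below the reserve $4,875, so the reserve binds → payment $4,875.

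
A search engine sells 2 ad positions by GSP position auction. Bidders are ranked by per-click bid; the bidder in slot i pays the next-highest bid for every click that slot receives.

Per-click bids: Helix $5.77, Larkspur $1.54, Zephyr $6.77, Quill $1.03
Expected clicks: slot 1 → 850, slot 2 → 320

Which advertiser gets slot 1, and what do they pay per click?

Per-click bids in order: $6.77 (Zephyr) > $5.77 (Helix) > $1.54 (Larkspur) > …
Slot 1 goes to the first-ranked bidder, Zephyr, who pays the next bid down: $5.77/click.

Zephyr; $5.77 per click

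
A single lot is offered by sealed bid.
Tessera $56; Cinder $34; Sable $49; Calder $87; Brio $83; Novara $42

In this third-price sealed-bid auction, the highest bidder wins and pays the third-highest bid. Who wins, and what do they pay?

Calder pays $56

Bids ranked: 87 (Calder) > 83 (Brio) > 56 (Tessera) > 49 (Sable) > 42 (Novara) > 34 (Cinder)
Calder wins; payment is bid #3 in the ranking = $56.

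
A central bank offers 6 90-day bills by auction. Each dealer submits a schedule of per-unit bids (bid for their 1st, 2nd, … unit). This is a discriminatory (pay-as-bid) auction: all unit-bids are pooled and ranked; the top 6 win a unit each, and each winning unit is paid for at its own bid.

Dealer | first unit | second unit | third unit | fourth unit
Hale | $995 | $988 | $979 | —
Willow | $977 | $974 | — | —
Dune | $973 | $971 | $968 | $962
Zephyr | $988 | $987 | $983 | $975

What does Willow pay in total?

All unit-bids, highest first — top 6: 995 (Hale-1), 988 (Hale-2), 988 (Zephyr-1), 987 (Zephyr-2), 983 (Zephyr-3), 979 (Hale-3)
Next rejected bid: $977 (not a price — pay-as-bid).
Willow wins no units.

Willow pays $0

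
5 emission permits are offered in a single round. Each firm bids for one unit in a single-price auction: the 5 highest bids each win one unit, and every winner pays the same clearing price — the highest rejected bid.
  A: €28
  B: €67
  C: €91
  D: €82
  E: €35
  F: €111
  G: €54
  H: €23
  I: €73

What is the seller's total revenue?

Total revenue: €270

Sorting: 111 (F), 91 (C), 82 (D), 73 (I), 67 (B), 54 (G), 35 (E), …
Winners (5 units): F, C, D, I, B.
Clearing price = highest rejected bid = €54.
Total revenue = 5 × €54 = €270.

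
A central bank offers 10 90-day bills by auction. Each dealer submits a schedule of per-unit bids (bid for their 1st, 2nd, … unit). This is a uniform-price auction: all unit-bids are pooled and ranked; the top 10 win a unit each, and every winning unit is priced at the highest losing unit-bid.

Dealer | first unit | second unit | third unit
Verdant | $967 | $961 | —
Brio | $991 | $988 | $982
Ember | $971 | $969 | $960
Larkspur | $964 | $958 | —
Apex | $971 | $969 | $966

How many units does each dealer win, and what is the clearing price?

Apex 3, Brio 3, Ember 2, Larkspur 1, Verdant 1; clearing price $961

All unit-bids, highest first — top 10: 991 (Brio-1), 988 (Brio-2), 982 (Brio-3), 971 (Ember-1), 971 (Apex-1), 969 (Ember-2), 969 (Apex-2), 967 (Verdant-1), 966 (Apex-3), 964 (Larkspur-1)
Highest rejected unit-bid = $961.
Allocation: Apex 3, Brio 3, Ember 2, Larkspur 1, Verdant 1.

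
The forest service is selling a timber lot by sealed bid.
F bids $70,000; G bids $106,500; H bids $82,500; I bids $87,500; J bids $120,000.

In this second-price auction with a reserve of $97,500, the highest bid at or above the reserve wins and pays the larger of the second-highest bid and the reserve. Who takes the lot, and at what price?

J pays $106,500

Sorting bids: 120,000 (J) > 106,500 (G) > 87,500 (I) > 82,500 (H) > 70,000 (F)
J has the top bid at or above the reserve ($120,000).
Second-highest bid $106,500 exceeds the reserve $97,500 → payment $106,500.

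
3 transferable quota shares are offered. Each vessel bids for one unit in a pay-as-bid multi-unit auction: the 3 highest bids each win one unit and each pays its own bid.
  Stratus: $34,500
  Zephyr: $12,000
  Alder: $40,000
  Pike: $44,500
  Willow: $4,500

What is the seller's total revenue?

Total revenue: $119,000

Bids ranked high→low: 44,500 (Pike), 40,000 (Alder), 34,500 (Stratus), 12,000 (Zephyr), 4,500 (Willow)
Winners (3 units): Pike, Alder, Stratus.
Total revenue = 44,500 + 40,000 + 34,500 = $119,000.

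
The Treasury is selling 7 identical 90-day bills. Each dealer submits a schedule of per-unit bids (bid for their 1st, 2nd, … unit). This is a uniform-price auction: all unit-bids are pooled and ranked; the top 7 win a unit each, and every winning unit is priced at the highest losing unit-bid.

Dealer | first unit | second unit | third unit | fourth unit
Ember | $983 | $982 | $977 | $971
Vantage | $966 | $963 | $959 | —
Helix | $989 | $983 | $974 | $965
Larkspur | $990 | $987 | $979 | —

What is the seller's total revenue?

All unit-bids, highest first — top 7: 990 (Larkspur-1), 989 (Helix-1), 987 (Larkspur-2), 983 (Ember-1), 983 (Helix-2), 982 (Ember-2), 979 (Larkspur-3)
The (k+1)-th unit-bid is $977.
Allocation: Ember 2, Helix 2, Larkspur 3. Every unit priced at $977.
Revenue = 7 × 977 = $6,839.

Total revenue: $6,839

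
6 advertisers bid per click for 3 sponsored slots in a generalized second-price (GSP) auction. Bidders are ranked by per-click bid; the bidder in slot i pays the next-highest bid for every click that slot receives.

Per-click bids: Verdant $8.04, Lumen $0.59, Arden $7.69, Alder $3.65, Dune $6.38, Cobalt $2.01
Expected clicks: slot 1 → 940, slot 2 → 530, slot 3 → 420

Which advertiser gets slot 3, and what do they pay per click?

Per-click bids in order: $8.04 (Verdant) > $7.69 (Arden) > $6.38 (Dune) > $3.65 (Alder) > …
Slot 3 goes to the third-ranked bidder, Dune, who pays the next bid down: $3.65/click.

Dune; $3.65 per click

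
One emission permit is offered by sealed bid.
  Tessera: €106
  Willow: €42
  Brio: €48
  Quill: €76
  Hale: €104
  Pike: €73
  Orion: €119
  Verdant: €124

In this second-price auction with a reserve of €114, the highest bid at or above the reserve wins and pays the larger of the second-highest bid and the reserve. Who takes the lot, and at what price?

Verdant pays €119

Bids in order: 124 (Verdant) > 119 (Orion) > 106 (Tessera) > 104 (Hale) > 76 (Quill) > 73 (Pike) > …
Verdant has the top bid at or above the reserve (€124).
max(second-highest €119, reserve €114) = €119; the reserve does not bind.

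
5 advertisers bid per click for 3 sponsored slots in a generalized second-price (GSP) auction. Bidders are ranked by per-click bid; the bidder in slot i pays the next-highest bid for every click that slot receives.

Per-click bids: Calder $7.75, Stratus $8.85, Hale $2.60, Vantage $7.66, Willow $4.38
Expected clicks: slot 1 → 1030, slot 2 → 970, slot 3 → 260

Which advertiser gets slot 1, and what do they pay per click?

Stratus; $7.75 per click

Per-click bids in order: $8.85 (Stratus) > $7.75 (Calder) > $7.66 (Vantage) > $4.38 (Willow) > …
Slot 1 goes to the first-ranked bidder, Stratus, who pays the next bid down: $7.75/click.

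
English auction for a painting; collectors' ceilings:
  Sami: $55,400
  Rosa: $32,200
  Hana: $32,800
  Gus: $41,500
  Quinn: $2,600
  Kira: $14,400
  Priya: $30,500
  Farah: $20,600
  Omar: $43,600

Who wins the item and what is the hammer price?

Sami wins at $43,600

Rule: the price rises until one bidder remains; the winner pays the price at which the last rival dropped out.
Limits in order: 55,400 (Sami) > 43,600 (Omar) > 41,500 (Gus) > 32,800 (Hana) > 32,200 (Rosa) > 30,500 (Priya) > …
Once the price passes $43,600, only Sami is left; the hammer falls at Omar's limit of $43,600.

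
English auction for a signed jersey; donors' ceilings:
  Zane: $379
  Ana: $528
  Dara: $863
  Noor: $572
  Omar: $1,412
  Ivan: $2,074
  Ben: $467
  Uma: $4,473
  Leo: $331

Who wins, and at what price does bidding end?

Uma wins at $2,074

Rule: the price rises until one bidder remains; the winner pays the price at which the last rival dropped out.
Limits in order: 4,473 (Uma) > 2,074 (Ivan) > 1,412 (Omar) > 863 (Dara) > 572 (Noor) > 528 (Ana) > …
Once the price passes $2,074, only Uma is left; the hammer falls at Ivan's limit of $2,074.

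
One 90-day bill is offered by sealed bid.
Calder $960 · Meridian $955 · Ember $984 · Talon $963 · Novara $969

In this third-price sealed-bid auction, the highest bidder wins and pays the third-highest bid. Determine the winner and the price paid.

Bids in order: 984 (Ember) > 969 (Novara) > 963 (Talon) > 960 (Calder) > 955 (Meridian)
Ember wins; payment is bid #3 in the ranking = $963.

Ember pays $963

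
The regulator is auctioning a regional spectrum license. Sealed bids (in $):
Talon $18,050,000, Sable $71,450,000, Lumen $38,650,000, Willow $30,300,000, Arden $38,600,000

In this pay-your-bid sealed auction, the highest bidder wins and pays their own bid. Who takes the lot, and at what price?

Sable pays $71,450,000

Pay-your-bid sealed auction: the highest bidder wins and pays their own bid.
Bids ranked: 71,450,000 (Sable) > 38,650,000 (Lumen) > 38,600,000 (Arden) > 30,300,000 (Willow) > 18,050,000 (Talon)
Sable has the highest bid and pays exactly that: $71,450,000.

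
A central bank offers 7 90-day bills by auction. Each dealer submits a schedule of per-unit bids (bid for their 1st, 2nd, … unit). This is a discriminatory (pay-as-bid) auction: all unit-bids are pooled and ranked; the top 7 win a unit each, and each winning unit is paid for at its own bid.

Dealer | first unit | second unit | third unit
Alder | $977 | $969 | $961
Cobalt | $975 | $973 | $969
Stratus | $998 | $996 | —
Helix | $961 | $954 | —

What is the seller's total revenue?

Total revenue: $6,857

Merging the schedules and taking the best 7: 998 (Stratus-1), 996 (Stratus-2), 977 (Alder-1), 975 (Cobalt-1), 973 (Cobalt-2), 969 (Alder-2), 969 (Cobalt-3)
Next rejected bid: $961 (not a price — pay-as-bid).
Each winning unit pays its own bid.
Revenue = 998 + 996 + 977 + 975 + 973 + 969 + 969 = $6,857.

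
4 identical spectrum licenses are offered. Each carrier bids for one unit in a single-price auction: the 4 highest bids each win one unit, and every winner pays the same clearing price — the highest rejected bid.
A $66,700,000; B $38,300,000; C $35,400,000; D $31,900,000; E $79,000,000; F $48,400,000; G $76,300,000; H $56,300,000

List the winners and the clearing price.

E, G, A, H; each pays $48,400,000

Ordering the bids: 79,000,000 (E), 76,300,000 (G), 66,700,000 (A), 56,300,000 (H), 48,400,000 (F), 38,300,000 (B), …
Top 4: E, G, A, H.
Clearing price = highest rejected bid = $48,400,000.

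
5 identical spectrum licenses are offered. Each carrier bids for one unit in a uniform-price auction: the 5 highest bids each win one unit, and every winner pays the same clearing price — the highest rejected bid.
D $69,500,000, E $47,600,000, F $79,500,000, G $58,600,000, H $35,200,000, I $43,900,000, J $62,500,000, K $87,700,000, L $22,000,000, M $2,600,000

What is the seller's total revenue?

Sorting: 87,700,000 (K), 79,500,000 (F), 69,500,000 (D), 62,500,000 (J), 58,600,000 (G), 47,600,000 (E), 43,900,000 (I), …
The 5 highest are K, F, D, J, G.
Highest unsuccessful bid: $47,600,000 → clearing price.
Total revenue = 5 × $47,600,000 = $238,000,000.

Total revenue: $238,000,000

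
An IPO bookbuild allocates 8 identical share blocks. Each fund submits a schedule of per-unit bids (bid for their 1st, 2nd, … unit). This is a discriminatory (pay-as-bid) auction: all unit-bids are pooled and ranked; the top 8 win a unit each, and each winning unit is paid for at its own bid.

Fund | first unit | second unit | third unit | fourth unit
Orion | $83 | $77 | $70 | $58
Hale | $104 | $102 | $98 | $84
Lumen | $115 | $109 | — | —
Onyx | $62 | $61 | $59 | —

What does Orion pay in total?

Orion pays $160

Pooled unit-bids ranked (top 8): 115 (Lumen-1), 109 (Lumen-2), 104 (Hale-1), 102 (Hale-2), 98 (Hale-3), 84 (Hale-4), 83 (Orion-1), 77 (Orion-2)
Next rejected bid: $70 (not a price — pay-as-bid).
Orion's winning unit-bids: 83 + 77 = $160.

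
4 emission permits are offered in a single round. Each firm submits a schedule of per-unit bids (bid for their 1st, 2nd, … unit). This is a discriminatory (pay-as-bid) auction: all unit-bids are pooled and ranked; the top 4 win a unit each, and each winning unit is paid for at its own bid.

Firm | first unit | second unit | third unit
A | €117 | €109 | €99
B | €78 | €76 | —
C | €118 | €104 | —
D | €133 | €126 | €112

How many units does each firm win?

A 1, C 1, D 2

All unit-bids, highest first — top 4: 133 (D-1), 126 (D-2), 118 (C-1), 117 (A-1)
Next rejected bid: €112 (not a price — pay-as-bid).
Allocation: A 1, C 1, D 2.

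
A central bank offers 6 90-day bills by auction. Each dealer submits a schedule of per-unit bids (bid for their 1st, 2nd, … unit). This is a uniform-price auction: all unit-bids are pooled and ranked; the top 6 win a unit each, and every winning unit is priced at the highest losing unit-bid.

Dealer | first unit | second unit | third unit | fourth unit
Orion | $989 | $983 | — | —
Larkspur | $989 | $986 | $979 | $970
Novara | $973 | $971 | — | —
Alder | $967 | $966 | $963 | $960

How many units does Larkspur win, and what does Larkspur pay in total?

All unit-bids, highest first — top 6: 989 (Orion-1), 989 (Larkspur-1), 986 (Larkspur-2), 983 (Orion-2), 979 (Larkspur-3), 973 (Novara-1)
Highest rejected unit-bid = $971.
Larkspur wins 3 unit(s) at $971 each.

Larkspur: 3 units, pays $2,913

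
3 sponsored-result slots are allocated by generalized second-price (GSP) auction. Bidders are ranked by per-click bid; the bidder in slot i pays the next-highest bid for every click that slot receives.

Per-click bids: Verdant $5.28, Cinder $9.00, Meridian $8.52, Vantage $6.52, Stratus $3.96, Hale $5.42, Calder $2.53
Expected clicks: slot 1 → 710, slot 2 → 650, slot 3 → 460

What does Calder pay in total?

Calder pays $0.00

Ranked by bid: $9.00 (Cinder) > $8.52 (Meridian) > $6.52 (Vantage) > $5.42 (Hale) > …
Calder ranks below slot 3 → no slot, pays nothing.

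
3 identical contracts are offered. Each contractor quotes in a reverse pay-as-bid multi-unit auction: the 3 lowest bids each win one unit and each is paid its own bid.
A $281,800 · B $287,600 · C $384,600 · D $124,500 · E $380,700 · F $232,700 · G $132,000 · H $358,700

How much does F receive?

Ordering the bids: 124,500 (D), 132,000 (G), 232,700 (F), 281,800 (A), 287,600 (B), …
Lowest 3: D, G, F.
F wins → own bid $232,700.

F is paid $232,700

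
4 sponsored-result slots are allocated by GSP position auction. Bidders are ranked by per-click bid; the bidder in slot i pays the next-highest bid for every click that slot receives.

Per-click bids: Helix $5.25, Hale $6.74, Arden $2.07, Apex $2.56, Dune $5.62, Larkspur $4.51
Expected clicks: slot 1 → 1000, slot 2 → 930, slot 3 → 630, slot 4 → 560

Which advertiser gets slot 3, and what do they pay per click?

Helix; $4.51 per click

Sorting advertisers: $6.74 (Hale) > $5.62 (Dune) > $5.25 (Helix) > $4.51 (Larkspur) > $2.56 (Apex) > …
Slot 3 goes to the third-ranked bidder, Helix, who pays the next bid down: $4.51/click.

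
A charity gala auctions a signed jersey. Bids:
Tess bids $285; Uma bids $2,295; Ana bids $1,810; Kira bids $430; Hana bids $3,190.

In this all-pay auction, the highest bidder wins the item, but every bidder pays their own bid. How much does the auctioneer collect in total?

Bids in order: 3,190 (Hana) > 2,295 (Uma) > 1,810 (Ana) > 430 (Kira) > 285 (Tess)
Hana wins with the top bid; all bids are sunk regardless.
Every bidder forfeits their bid regardless of winning.
Revenue = 285 + 2,295 + 1,810 + 430 + 3,190 = $8,010.

Total revenue: $8,010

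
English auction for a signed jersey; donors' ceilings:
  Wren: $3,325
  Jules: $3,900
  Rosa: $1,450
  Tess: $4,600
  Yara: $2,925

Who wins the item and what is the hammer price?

Limits ranked: 4,600 (Tess) > 3,900 (Jules) > 3,325 (Wren) > 2,925 (Yara) > 1,450 (Rosa)
Once the price passes $3,900, only Tess is left; the hammer falls at Jules's limit of $3,900.

Tess wins at $3,900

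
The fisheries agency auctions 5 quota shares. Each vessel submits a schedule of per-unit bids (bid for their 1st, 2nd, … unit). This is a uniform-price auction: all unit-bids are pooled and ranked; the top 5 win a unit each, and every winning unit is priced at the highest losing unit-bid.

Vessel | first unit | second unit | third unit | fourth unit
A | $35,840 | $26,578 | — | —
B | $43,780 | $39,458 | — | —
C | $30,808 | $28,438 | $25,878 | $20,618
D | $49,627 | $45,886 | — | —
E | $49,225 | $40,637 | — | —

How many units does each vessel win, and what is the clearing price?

B 1, D 2, E 2; clearing price $39,458

All unit-bids, highest first — top 5: 49,627 (D-1), 49,225 (E-1), 45,886 (D-2), 43,780 (B-1), 40,637 (E-2)
Highest rejected unit-bid = $39,458.
Allocation: B 1, D 2, E 2.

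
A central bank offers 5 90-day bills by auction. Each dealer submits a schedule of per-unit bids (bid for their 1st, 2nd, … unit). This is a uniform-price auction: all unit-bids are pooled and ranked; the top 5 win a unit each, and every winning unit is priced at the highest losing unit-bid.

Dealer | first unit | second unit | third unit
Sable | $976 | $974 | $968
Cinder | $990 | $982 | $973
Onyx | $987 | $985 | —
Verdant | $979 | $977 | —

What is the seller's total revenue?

Merging the schedules and taking the best 5: 990 (Cinder-1), 987 (Onyx-1), 985 (Onyx-2), 982 (Cinder-2), 979 (Verdant-1)
First bid not allocated: $977.
Allocation: Cinder 2, Onyx 2, Verdant 1. Every unit priced at $977.
Revenue = 5 × 977 = $4,885.

Total revenue: $4,885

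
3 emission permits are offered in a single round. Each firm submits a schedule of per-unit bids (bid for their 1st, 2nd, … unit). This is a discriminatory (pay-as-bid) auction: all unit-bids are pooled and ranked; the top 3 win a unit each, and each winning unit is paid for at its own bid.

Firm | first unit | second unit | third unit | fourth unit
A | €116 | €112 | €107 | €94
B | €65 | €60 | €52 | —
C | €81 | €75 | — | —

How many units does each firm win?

A 3

Merging the schedules and taking the best 3: 116 (A-1), 112 (A-2), 107 (A-3)
Next rejected bid: €94 (not a price — pay-as-bid).
Allocation: A 3.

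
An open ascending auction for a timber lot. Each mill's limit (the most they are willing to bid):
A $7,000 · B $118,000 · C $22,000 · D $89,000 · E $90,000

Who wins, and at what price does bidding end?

Open ascending-bid auction: the price rises until one bidder remains; the winner pays the price at which the last rival dropped out.
Limits in order: 118,000 (B) > 90,000 (E) > 89,000 (D) > 22,000 (C) > 7,000 (A)
Once the price passes $90,000, only B is left; the hammer falls at E's limit of $90,000.

B wins at $90,000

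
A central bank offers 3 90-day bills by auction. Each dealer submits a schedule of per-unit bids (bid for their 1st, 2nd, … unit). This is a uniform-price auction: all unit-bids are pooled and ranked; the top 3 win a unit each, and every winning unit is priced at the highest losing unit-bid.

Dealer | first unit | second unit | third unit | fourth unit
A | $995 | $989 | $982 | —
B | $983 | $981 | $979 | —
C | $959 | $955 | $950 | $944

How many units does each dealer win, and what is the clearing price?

Pooled unit-bids ranked (top 3): 995 (A-1), 989 (A-2), 983 (B-1)
The (k+1)-th unit-bid is $982.
Allocation: A 2, B 1.

A 2, B 1; clearing price $982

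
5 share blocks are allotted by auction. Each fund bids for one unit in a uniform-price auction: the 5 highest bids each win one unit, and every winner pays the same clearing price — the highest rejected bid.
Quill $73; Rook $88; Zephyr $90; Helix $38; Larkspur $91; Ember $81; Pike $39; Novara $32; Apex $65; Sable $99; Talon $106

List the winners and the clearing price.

Talon, Sable, Larkspur, Zephyr, Rook; each pays $81

Sorting: 106 (Talon), 99 (Sable), 91 (Larkspur), 90 (Zephyr), 88 (Rook), 81 (Ember), 73 (Quill), …
Winners (5 units): Talon, Sable, Larkspur, Zephyr, Rook.
Clearing price = highest rejected bid = $81.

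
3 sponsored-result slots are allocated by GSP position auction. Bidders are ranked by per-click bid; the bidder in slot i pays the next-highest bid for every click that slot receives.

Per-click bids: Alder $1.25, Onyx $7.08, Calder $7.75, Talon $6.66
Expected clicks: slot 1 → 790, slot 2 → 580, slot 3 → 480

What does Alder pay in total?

Ranked by bid: $7.75 (Calder) > $7.08 (Onyx) > $6.66 (Talon) > $1.25 (Alder)
Alder ranks below slot 3 → no slot, pays nothing.

Alder pays $0.00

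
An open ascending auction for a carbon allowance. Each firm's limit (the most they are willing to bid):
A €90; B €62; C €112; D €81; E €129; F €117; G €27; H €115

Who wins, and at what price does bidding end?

E wins at €117

Rule: the price rises until one bidder remains; the winner pays the price at which the last rival dropped out.
Limits in order: 129 (E) > 117 (F) > 115 (H) > 112 (C) > 90 (A) > 81 (D) > …
Bidding ends when F exits at €117; E takes it.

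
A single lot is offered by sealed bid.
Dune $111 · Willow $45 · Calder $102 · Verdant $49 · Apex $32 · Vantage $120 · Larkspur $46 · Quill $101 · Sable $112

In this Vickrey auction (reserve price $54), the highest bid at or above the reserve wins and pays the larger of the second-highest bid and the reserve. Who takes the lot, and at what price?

Vantage pays $112

Sorting bids: 120 (Vantage) > 112 (Sable) > 111 (Dune) > 102 (Calder) > 101 (Quill) > 49 (Verdant) > …
Highest eligible bid: Vantage at $120.
Second-highest bid $112 exceeds the reserve $54 → payment $112.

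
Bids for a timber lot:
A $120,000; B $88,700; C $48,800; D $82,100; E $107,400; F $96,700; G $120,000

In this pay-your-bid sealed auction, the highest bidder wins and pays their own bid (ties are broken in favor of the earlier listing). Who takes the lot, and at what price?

Sorting bids: 120,000 (A) > 120,000 (G) > 107,400 (E) > 96,700 (F) > 88,700 (B) > 82,100 (D) > …
Tie at $120,000 → A wins by tie-break.
A has the highest bid and pays exactly that: $120,000.

A pays $120,000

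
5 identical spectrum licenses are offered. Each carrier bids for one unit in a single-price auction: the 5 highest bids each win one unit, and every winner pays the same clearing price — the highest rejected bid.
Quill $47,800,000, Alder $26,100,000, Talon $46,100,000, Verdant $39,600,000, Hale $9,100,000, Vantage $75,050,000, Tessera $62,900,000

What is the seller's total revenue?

Total revenue: $130,500,000

Sorting: 75,050,000 (Vantage), 62,900,000 (Tessera), 47,800,000 (Quill), 46,100,000 (Talon), 39,600,000 (Verdant), 26,100,000 (Alder), 9,100,000 (Hale)
Winners (5 units): Vantage, Tessera, Quill, Talon, Verdant.
Highest unsuccessful bid: $26,100,000 → clearing price.
Total revenue = 5 × $26,100,000 = $130,500,000.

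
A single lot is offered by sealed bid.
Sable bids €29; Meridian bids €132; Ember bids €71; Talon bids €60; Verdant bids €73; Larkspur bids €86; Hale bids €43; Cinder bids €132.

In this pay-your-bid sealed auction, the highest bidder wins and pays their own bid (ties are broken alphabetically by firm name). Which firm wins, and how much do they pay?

Sorting bids: 132 (Cinder) > 132 (Meridian) > 86 (Larkspur) > 73 (Verdant) > 71 (Ember) > 60 (Talon) > …
Cinder and Meridian tie at €132; tie-break gives it to Cinder.
Cinder has the highest bid and pays exactly that: €132.

Cinder pays €132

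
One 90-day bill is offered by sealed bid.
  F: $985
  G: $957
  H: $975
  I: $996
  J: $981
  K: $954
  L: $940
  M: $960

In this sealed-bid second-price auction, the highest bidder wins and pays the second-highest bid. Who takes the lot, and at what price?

Sorting bids: 996 (I) > 985 (F) > 981 (J) > 975 (H) > 960 (M) > 957 (G) > …
I wins with the highest bid; price is set by the runner-up at $985.

I pays $985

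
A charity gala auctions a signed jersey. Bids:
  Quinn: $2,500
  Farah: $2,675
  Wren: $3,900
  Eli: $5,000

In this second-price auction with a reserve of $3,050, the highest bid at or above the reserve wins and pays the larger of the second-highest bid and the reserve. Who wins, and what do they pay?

Sorting bids: 5,000 (Eli) > 3,900 (Wren) > 2,675 (Farah) > 2,500 (Quinn)
Eli has the top bid at or above the reserve ($5,000).
Second-highest bid $3,900 exceeds the reserve $3,050 → payment $3,900.

Eli pays $3,900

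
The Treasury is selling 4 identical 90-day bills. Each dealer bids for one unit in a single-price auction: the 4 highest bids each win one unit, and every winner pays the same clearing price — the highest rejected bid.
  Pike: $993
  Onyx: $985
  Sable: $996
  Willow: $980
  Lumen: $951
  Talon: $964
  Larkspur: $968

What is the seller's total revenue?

Total revenue: $3,872

Ordering the bids: 996 (Sable), 993 (Pike), 985 (Onyx), 980 (Willow), 968 (Larkspur), 964 (Talon), …
Winners (4 units): Sable, Pike, Onyx, Willow.
Highest unsuccessful bid: $968 → clearing price.
Total revenue = 4 × $968 = $3,872.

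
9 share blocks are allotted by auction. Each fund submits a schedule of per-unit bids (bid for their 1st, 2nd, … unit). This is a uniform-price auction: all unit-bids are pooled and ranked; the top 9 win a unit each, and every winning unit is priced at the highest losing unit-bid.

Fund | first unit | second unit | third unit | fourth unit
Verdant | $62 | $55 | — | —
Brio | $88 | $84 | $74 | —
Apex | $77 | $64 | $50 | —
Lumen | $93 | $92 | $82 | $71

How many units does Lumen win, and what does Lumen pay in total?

Lumen: 4 units, pays $248

All unit-bids, highest first — top 9: 93 (Lumen-1), 92 (Lumen-2), 88 (Brio-1), 84 (Brio-2), 82 (Lumen-3), 77 (Apex-1), 74 (Brio-3), 71 (Lumen-4), 64 (Apex-2)
First bid not allocated: $62.
Lumen wins 4 unit(s) at $62 each.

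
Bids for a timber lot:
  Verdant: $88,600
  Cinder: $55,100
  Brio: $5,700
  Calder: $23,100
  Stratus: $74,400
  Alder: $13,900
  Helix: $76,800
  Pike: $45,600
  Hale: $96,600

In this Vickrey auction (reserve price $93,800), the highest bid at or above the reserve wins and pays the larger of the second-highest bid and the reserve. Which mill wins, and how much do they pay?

Bids ranked: 96,600 (Hale) > 88,600 (Verdant) > 76,800 (Helix) > 74,400 (Stratus) > 55,100 (Cinder) > 45,600 (Pike) > …
Hale has the top bid at or above the reserve ($96,600).
max(second-highest $88,600, reserve $93,800) = $93,800.

Hale pays $93,800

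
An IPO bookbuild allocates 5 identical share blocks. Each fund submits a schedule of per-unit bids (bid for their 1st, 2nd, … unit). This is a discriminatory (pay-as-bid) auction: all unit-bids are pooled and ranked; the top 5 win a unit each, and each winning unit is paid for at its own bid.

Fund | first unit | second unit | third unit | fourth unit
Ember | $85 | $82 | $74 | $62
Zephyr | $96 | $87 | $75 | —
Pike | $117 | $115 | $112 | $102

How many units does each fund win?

Merging the schedules and taking the best 5: 117 (Pike-1), 115 (Pike-2), 112 (Pike-3), 102 (Pike-4), 96 (Zephyr-1)
Next rejected bid: $87 (not a price — pay-as-bid).
Allocation: Pike 4, Zephyr 1.

Pike 4, Zephyr 1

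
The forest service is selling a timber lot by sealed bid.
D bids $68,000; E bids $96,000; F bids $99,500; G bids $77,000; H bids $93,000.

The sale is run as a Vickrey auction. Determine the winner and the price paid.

F pays $96,000

Vickrey auction: the highest bidder wins and pays the second-highest bid.
Bids ranked: 99,500 (F) > 96,000 (E) > 93,000 (H) > 77,000 (G) > 68,000 (D)
Second-price: F pays E's bid of $96,000.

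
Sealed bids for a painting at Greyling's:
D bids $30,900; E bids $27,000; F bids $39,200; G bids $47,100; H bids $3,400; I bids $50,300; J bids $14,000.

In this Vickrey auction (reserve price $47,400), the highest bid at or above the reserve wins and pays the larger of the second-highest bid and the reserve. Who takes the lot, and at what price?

Sorting bids: 50,300 (I) > 47,100 (G) > 39,200 (F) > 30,900 (D) > 27,000 (E) > 14,000 (J) > …
I has the top bid at or above the reserve ($50,300).
max(second-highest $47,100, reserve $47,400) = $47,400.

I pays $47,400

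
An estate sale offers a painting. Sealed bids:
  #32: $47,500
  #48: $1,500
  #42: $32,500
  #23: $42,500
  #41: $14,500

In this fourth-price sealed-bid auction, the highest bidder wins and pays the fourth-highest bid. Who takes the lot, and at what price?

#32 pays $14,500

Sorting bids: 47,500 (#32) > 42,500 (#23) > 32,500 (#42) > 14,500 (#41) > 1,500 (#48)
#32 wins; payment is bid #4 in the ranking = $14,500.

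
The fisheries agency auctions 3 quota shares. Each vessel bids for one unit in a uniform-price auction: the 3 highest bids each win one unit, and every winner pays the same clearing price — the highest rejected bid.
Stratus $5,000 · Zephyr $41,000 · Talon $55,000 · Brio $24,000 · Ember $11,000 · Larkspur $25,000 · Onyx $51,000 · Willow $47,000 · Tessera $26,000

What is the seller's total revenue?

Total revenue: $123,000

Sorting: 55,000 (Talon), 51,000 (Onyx), 47,000 (Willow), 41,000 (Zephyr), 26,000 (Tessera), …
Top 3: Talon, Onyx, Willow.
First losing bid is Zephyr's $41,000, which sets the uniform price.
Total revenue = 3 × $41,000 = $123,000.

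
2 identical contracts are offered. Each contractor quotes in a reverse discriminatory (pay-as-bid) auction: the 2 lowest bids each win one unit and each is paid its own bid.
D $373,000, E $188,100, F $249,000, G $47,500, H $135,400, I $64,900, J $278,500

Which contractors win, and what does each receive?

G $47,500, I $64,900

Sorting: 47,500 (G), 64,900 (I), 135,400 (H), 188,100 (E), …
The 2 lowest are G, I.
Each winner is paid its own bid: G $47,500, I $64,900.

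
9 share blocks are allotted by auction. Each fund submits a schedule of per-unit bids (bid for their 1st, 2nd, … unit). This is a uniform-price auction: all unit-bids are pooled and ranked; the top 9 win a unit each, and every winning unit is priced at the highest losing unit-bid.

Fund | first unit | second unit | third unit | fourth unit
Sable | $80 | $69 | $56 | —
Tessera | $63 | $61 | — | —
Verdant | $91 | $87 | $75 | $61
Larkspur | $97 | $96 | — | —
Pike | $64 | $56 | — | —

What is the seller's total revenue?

Merging the schedules and taking the best 9: 97 (Larkspur-1), 96 (Larkspur-2), 91 (Verdant-1), 87 (Verdant-2), 80 (Sable-1), 75 (Verdant-3), 69 (Sable-2), 64 (Pike-1), 63 (Tessera-1)
The (k+1)-th unit-bid is $61.
Allocation: Larkspur 2, Pike 1, Sable 2, Tessera 1, Verdant 3. Every unit priced at $61.
Revenue = 9 × 61 = $549.

Total revenue: $549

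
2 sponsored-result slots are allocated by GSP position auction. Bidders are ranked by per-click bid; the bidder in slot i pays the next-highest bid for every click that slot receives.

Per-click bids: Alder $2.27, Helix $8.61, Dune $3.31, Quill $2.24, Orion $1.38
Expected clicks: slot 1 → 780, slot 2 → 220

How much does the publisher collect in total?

Per-click bids in order: $8.61 (Helix) > $3.31 (Dune) > $2.27 (Alder) > …
Slot 1: Helix pays $3.31 × 780 = $2581.80
Slot 2: Dune pays $2.27 × 220 = $499.40
Total = $3081.20

Total revenue: $3081.20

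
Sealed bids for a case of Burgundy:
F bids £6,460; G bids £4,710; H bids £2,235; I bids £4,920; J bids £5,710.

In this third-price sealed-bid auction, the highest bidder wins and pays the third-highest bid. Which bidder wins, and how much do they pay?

F pays £4,920

Sorting bids: 6,460 (F) > 5,710 (J) > 4,920 (I) > 4,710 (G) > 2,235 (H)
F is highest; pays the third-highest bid, £4,920.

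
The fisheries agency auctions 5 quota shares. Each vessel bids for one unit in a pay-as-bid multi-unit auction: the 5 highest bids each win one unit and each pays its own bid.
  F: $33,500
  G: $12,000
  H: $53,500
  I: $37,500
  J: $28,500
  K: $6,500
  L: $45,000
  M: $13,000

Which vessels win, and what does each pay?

H $53,500, L $45,000, I $37,500, F $33,500, J $28,500

Bids ranked high→low: 53,500 (H), 45,000 (L), 37,500 (I), 33,500 (F), 28,500 (J), 13,000 (M), 12,000 (G), …
Winners (5 units): H, L, I, F, J.
Each winner pays its own bid: H $53,500, L $45,000, I $37,500, F $33,500, J $28,500.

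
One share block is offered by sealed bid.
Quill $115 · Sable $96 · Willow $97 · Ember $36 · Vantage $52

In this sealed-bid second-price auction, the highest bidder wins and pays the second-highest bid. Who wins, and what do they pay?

Quill pays $97

Bids in order: 115 (Quill) > 97 (Willow) > 96 (Sable) > 52 (Vantage) > 36 (Ember)
Quill is highest; pays the second-highest bid, $97.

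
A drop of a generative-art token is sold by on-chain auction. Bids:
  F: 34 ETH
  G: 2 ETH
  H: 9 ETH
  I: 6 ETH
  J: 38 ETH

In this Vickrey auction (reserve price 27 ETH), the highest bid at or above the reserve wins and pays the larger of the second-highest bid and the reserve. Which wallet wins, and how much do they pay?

J pays 34 ETH

Vickrey auction (reserve price 27 ETH): the highest bid at or above the reserve wins and pays the larger of the second-highest bid and the reserve.
Bids in order: 38 (J) > 34 (F) > 9 (H) > 6 (I) > 2 (G)
J has the top bid at or above the reserve (38 ETH).
max(second-highest 34 ETH, reserve 27 ETH) = 34 ETH; the reserve does not bind.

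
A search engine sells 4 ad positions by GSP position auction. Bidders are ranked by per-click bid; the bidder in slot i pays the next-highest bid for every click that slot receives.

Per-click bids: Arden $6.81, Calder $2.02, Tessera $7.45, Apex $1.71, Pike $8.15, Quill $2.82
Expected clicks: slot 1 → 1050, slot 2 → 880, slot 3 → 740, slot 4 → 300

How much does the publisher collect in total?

Total revenue: $16508.10

Ranked by bid: $8.15 (Pike) > $7.45 (Tessera) > $6.81 (Arden) > $2.82 (Quill) > $2.02 (Calder) > …
Slot 1: Pike pays $7.45 × 1050 = $7822.50
Slot 2: Tessera pays $6.81 × 880 = $5992.80
Slot 3: Arden pays $2.82 × 740 = $2086.80
Slot 4: Quill pays $2.02 × 300 = $606.00
Total = $16508.10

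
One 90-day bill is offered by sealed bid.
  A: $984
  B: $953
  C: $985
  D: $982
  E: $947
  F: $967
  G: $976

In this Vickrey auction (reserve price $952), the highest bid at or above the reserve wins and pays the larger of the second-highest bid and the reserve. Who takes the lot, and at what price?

C pays $984

Sorting bids: 985 (C) > 984 (A) > 982 (D) > 976 (G) > 967 (F) > 953 (B) > …
C has the top bid at or above the reserve ($985).
max(second-highest $984, reserve $952) = $984; the reserve does not bind.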